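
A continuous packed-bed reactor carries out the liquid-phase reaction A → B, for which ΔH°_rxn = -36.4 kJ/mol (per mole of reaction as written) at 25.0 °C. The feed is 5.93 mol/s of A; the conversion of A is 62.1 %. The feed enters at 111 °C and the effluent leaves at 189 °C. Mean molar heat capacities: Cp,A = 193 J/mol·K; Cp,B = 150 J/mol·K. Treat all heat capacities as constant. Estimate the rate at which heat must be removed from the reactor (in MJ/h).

Q_out = 255 MJ/h

Extent of reaction ξ = 0.621 × 5.93 = 3.6825 mol/s
Reaction term: ξ·ΔH°_rxn = 3.6825 × -36.4 = -134.04 kJ/s
Sensible, feed 111→25 °C: -98.426 kJ/s
Outlet flows (mol/s): A 2.2475, B 3.6825
Sensible, products 25→189 °C: 161.73 kJ/s
Q = ΔH = -70.743 kJ/s = -70.743 kW
Heat removed = 254.68 MJ/h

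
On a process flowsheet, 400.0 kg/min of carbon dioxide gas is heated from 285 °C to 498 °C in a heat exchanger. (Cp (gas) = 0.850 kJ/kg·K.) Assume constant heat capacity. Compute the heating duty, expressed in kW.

Q = ṁ·Cp·ΔT = 400.0 × 0.850 × (498 − 285) = 72420 kJ/min
Converting: 72420 / 60 s = 1207 kW

Q = 1210 kW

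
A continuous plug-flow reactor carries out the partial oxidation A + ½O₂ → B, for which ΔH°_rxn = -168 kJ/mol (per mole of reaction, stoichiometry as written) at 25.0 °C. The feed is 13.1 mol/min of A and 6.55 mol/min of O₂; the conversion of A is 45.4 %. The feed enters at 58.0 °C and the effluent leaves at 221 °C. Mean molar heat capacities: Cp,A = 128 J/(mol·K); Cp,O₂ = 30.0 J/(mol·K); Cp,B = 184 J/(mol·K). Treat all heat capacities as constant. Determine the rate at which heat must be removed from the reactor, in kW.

Q_out = 10.8 kW

Extent of reaction ξ = 0.454 × 13.1 = 5.9474 mol/min
Reaction term: ξ·ΔH°_rxn = 5.9474 × -168 = -999.16 kJ/min
Sensible, feed 58.0→25 °C: -61.819 kJ/min
Outlet flows (mol/min): A 7.1526, O₂ 3.5763, B 5.9474
Sensible, products 25→221 °C: 414.96 kJ/min
Q = ΔH = -646.02 kJ/min = -10.767 kW
Heat removed = 10.767 kW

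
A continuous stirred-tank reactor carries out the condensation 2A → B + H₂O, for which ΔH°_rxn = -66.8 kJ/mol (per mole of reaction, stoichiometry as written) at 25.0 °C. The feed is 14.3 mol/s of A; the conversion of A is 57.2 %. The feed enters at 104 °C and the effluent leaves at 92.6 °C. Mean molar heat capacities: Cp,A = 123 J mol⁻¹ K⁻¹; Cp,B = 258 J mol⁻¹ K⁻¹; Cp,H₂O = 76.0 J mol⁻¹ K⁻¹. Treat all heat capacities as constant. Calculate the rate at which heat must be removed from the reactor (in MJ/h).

Q_out = 968 MJ/h

Extent of reaction ξ = 0.572 × 14.3 / 2 = 4.0898 mol/s
Reaction term: ξ·ΔH°_rxn = 4.0898 × -66.8 = -273.2 kJ/s
Sensible, feed 104→25 °C: -138.95 kJ/s
Outlet flows (mol/s): A 6.1204, B 4.0898, H₂O 4.0898
Sensible, products 25→92.6 °C: 143.23 kJ/s
Q = ΔH = -268.92 kJ/s = -268.92 kW
Heat removed = 968.11 MJ/h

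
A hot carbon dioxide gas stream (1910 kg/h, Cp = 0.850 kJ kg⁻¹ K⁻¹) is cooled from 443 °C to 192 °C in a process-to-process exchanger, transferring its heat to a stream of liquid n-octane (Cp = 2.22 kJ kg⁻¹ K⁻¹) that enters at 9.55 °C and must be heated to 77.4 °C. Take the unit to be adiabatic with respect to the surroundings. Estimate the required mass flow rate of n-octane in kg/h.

ṁ_c = 2710 kg/h

Heat released by hot stream: Q = 1910 × 0.850 × (443 − 192) = 407500 kJ/h
Energy balance on cold side (adiabatic exchanger): Q = ṁ_c·Cp_c·(T_c,out − T_c,in)
ṁ_c = 407500 / [2.22 × (77.4 − 9.55)] = 2705.3 kg/h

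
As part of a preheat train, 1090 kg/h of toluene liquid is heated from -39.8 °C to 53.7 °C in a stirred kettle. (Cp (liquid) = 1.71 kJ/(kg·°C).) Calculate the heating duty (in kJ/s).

Q = ṁ·Cp·ΔT = 1090 × 1.71 × (53.7 − -39.8) = 174270 kJ/h
Converting: 174270 / 3600 s = 48.41 kW

Q = 48.4 kJ/s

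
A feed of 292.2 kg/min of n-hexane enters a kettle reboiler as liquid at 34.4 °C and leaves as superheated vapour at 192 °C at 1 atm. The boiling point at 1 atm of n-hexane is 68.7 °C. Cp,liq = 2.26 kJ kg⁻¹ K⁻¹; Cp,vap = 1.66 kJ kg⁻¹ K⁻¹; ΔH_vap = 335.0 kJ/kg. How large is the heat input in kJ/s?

liquid 34.4→68.7 °C: 77.518 kJ/kg
vaporisation at 68.7 °C: 335 kJ/kg
vapour 68.7→192 °C: 204.68 kJ/kg
Δh = 77.518 + 335 + 204.68 = 617.2 kJ/kg
Q = ṁ·Δh = 292.2 kg/min × 617.2 kJ/kg = 180340 kJ/min
|Q| = 3005.7 kW

Q = 3010 kJ/s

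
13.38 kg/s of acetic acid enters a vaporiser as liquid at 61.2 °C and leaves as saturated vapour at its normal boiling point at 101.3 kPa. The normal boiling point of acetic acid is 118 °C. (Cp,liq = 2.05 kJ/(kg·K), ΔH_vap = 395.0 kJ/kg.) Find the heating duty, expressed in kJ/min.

Q = 411000 kJ/min

liquid 61.2→118 °C: 116.44 kJ/kg
vaporisation at 118 °C: 395 kJ/kg
Δh = 116.44 + 395 = 511.44 kJ/kg
Q = ṁ·Δh = 13.38 kg/s × 511.44 kJ/kg = 6843.1 kJ/s
|Q| = 6843.1 kW = 410580 kJ/min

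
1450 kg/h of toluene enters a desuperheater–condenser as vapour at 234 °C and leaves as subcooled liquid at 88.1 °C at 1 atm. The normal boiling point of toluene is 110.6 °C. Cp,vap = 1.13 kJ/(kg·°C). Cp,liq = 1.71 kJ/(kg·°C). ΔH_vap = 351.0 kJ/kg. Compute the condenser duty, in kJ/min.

Q_c = 12800 kJ/min

vapour 234→110.6 °C: -139.44 kJ/kg
condensation at 110.6 °C: -351 kJ/kg
liquid 110.6→88.1 °C: -38.475 kJ/kg
Δh = -139.44 + -351 + -38.475 = -528.92 kJ/kg
Q = ṁ·Δh = 1450 kg/h × -528.92 kJ/kg = -766930 kJ/h
|Q| = 213.04 kW = 12782 kJ/min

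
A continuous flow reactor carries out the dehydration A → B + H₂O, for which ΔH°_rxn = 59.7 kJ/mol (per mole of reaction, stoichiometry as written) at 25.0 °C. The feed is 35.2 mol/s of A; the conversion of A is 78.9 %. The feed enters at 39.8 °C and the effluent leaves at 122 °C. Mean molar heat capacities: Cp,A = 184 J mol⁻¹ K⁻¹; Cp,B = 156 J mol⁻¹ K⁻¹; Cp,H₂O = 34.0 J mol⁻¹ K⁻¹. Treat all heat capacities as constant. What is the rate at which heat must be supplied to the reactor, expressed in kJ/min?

Q_in = 132000 kJ/min

Extent of reaction ξ = 0.789 × 35.2 = 27.773 mol/s
Reaction term: ξ·ΔH°_rxn = 27.773 × 59.7 = 1658 kJ/s
Sensible, feed 39.8→25 °C: -95.857 kJ/s
Outlet flows (mol/s): A 7.4272, B 27.773, H₂O 27.773
Sensible, products 25→122 °C: 644.41 kJ/s
Q = ΔH = 2206.6 kJ/s = 2206.6 kW
Heat supplied = 132400 kJ/min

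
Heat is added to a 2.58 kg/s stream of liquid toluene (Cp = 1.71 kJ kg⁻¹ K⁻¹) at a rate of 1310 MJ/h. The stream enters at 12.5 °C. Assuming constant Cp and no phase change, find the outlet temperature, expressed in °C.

T_out = 95.0 °C

Q = 1310 MJ/h = 363.89 kJ/s
ΔT = Q/(ṁ·Cp) = 363.89/(2.58×1.71) = 82.481 K
T_out = 12.5 + 82.481 = 94.981 °C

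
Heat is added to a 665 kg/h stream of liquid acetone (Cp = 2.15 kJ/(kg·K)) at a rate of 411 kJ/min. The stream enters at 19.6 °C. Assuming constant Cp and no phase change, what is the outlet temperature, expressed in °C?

Q = 411 kJ/min = 24660 kJ/h
ΔT = Q/(ṁ·Cp) = 24660/(665×2.15) = 17.248 K
T_out = 19.6 + 17.248 = 36.848 °C

T_out = 36.8 °C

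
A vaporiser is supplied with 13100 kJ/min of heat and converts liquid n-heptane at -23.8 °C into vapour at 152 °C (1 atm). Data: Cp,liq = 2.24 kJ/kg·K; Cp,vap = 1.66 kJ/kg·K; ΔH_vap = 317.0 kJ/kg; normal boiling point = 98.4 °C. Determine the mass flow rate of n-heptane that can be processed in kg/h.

Δh = 2.24×(98.4−-23.8) + 317.0 + 1.66×(152−98.4) = 679.7 kJ/kg
Q = 13100 kJ/min = 218.33 kJ/s = 786000 kJ/h
ṁ = Q/Δh = 786000 / 679.7 = 1156.4 kg/h

ṁ = 1160 kg/h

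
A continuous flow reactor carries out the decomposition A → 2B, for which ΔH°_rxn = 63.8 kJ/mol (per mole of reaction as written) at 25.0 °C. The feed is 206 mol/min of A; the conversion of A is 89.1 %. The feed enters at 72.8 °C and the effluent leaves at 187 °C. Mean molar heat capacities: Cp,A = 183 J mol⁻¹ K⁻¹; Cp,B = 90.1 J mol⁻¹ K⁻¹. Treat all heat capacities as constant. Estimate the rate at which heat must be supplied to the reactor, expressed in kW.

Extent of reaction ξ = 0.891 × 206 = 183.55 mol/min
Reaction term: ξ·ΔH°_rxn = 183.55 × 63.8 = 11710 kJ/min
Sensible, feed 72.8→25 °C: -1802 kJ/min
Outlet flows (mol/min): A 22.454, B 367.09
Sensible, products 25→187 °C: 6023.8 kJ/min
Q = ΔH = 15932 kJ/min = 265.53 kW
Heat supplied = 265.53 kW

Q_in = 266 kW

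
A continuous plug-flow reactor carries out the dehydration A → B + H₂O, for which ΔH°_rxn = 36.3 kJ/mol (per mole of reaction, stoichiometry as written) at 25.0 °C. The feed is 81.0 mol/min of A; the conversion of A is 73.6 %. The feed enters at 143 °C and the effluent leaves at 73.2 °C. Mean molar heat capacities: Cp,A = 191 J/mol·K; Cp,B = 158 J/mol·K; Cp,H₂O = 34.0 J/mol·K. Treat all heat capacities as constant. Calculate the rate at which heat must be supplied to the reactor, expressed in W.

Extent of reaction ξ = 0.736 × 81.0 = 59.616 mol/min
Reaction term: ξ·ΔH°_rxn = 59.616 × 36.3 = 2164.1 kJ/min
Sensible, feed 143→25 °C: -1825.6 kJ/min
Outlet flows (mol/min): A 21.384, B 59.616, H₂O 59.616
Sensible, products 25→73.2 °C: 748.58 kJ/min
Q = ΔH = 1087.1 kJ/min = 18.118 kW
Heat supplied = 18118 W

Q_in = 18100 W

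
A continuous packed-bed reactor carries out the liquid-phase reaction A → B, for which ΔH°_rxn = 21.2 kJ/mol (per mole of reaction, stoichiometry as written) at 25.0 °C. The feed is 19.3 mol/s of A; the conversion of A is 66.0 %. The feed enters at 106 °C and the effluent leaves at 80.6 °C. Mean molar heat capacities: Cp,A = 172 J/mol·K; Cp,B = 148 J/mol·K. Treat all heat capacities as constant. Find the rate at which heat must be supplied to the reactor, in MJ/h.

Q_in = 607 MJ/h

Extent of reaction ξ = 0.660 × 19.3 = 12.738 mol/s
Reaction term: ξ·ΔH°_rxn = 12.738 × 21.2 = 270.05 kJ/s
Sensible, feed 106→25 °C: -268.89 kJ/s
Outlet flows (mol/s): A 6.562, B 12.738
Sensible, products 25→80.6 °C: 167.57 kJ/s
Q = ΔH = 168.73 kJ/s = 168.73 kW
Heat supplied = 607.43 MJ/h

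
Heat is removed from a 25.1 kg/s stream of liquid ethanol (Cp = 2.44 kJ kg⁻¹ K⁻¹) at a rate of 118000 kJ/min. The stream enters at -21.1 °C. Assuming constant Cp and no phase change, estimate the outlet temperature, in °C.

T_out = -53.2 °C

Q = 118000 kJ/min = 1966.7 kJ/s
ΔT = Q/(ṁ·Cp) = 1966.7/(25.1×2.44) = 32.112 K
T_out = -21.1 − 32.112 = -53.212 °C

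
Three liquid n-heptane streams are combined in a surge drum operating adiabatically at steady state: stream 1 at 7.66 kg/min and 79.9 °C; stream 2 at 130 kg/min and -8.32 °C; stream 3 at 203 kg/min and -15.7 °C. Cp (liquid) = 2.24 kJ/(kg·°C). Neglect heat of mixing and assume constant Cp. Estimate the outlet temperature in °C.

No heat crosses the boundary, so H_out = H_in.
T_out = Σ ṁᵢCp,ᵢTᵢ / Σ ṁᵢCp,ᵢ
      = -8190.9 / 763.08 = -10.734 °C

T_out = -10.7 °C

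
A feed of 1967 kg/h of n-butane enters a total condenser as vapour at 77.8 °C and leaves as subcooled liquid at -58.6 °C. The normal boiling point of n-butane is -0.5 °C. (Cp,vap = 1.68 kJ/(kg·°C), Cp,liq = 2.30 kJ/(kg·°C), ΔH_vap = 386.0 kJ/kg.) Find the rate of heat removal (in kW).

Q_c = 356 kW

vapour 77.8→-0.5 °C: -131.54 kJ/kg
condensation at -0.5 °C: -386 kJ/kg
liquid -0.5→-58.6 °C: -133.63 kJ/kg
Δh = -131.54 + -386 + -133.63 = -651.17 kJ/kg
Q = ṁ·Δh = 1967 kg/h × -651.17 kJ/kg = -1.2809e+06 kJ/h
|Q| = 355.79 kW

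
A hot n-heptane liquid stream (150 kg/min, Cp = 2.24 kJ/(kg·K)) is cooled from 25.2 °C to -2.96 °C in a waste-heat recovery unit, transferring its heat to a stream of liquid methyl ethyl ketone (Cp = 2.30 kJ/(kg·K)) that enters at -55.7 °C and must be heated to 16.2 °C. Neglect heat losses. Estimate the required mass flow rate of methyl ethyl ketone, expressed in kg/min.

ṁ_c = 57.2 kg/min

Heat released by hot stream: Q = 150 × 2.24 × (25.2 − -2.96) = 9461.8 kJ/min
Energy balance on cold side (adiabatic exchanger): Q = ṁ_c·Cp_c·(T_c,out − T_c,in)
ṁ_c = 9461.8 / [2.30 × (16.2 − -55.7)] = 57.216 kg/min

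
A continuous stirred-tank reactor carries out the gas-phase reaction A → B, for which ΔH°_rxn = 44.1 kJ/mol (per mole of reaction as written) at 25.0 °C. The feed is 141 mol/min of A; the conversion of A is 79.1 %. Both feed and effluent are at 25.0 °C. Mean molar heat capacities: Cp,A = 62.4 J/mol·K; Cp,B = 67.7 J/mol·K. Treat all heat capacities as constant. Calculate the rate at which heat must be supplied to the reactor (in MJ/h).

Q_in = 295 MJ/h

Extent of reaction ξ = 0.791 × 141 = 111.53 mol/min
Reaction term: ξ·ΔH°_rxn = 111.53 × 44.1 = 4918.5 kJ/min
Q = ΔH = 4918.5 kJ/min = 81.975 kW
Heat supplied = 295.11 MJ/h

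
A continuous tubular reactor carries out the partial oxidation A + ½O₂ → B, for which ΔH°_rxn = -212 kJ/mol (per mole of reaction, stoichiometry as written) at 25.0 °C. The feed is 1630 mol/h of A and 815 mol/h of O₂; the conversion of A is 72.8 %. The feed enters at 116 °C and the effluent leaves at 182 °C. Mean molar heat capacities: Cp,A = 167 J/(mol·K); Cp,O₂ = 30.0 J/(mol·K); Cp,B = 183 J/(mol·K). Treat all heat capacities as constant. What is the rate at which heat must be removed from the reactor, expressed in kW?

Q_out = 64.4 kW

Extent of reaction ξ = 0.728 × 1630 = 1186.6 mol/h
Reaction term: ξ·ΔH°_rxn = 1186.6 × -212 = -251570 kJ/h
Sensible, feed 116→25 °C: -26996 kJ/h
Outlet flows (mol/h): A 443.36, O₂ 221.68, B 1186.6
Sensible, products 25→182 °C: 46762 kJ/h
Q = ΔH = -231800 kJ/h = -64.389 kW
Heat removed = 64.389 kW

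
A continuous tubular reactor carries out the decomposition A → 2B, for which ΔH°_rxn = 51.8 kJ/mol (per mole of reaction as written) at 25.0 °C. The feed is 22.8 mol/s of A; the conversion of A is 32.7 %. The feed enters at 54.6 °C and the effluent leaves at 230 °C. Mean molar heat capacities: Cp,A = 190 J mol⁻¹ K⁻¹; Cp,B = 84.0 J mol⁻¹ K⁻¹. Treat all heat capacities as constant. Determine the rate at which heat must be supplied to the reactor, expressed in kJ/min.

Extent of reaction ξ = 0.327 × 22.8 = 7.4556 mol/s
Reaction term: ξ·ΔH°_rxn = 7.4556 × 51.8 = 386.2 kJ/s
Sensible, feed 54.6→25 °C: -128.23 kJ/s
Outlet flows (mol/s): A 15.344, B 14.911
Sensible, products 25→230 °C: 854.44 kJ/s
Q = ΔH = 1112.4 kJ/s = 1112.4 kW
Heat supplied = 66744 kJ/min

Q_in = 66700 kJ/min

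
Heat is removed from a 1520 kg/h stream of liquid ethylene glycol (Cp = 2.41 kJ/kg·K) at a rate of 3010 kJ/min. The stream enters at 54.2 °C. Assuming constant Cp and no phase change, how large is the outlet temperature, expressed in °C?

T_out = 4.90 °C

Q = 3010 kJ/min = 180600 kJ/h
ΔT = Q/(ṁ·Cp) = 180600/(1520×2.41) = 49.301 K
T_out = 54.2 − 49.301 = 4.8988 °C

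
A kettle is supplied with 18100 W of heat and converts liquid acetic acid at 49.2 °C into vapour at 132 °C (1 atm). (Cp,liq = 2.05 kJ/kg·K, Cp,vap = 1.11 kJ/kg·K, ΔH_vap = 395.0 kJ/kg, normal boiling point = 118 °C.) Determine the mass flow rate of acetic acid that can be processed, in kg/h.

ṁ = 118 kg/h

Δh = 2.05×(118−49.2) + 395.0 + 1.11×(132−118) = 551.58 kJ/kg
Q = 18100 W = 18.1 kJ/s = 65160 kJ/h
ṁ = Q/Δh = 65160 / 551.58 = 118.13 kg/h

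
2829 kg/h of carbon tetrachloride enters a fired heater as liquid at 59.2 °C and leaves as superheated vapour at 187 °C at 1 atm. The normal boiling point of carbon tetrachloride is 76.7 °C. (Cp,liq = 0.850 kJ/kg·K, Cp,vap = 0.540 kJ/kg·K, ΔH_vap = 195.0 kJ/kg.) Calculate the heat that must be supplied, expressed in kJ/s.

liquid 59.2→76.7 °C: 14.875 kJ/kg
vaporisation at 76.7 °C: 195 kJ/kg
vapour 76.7→187 °C: 59.562 kJ/kg
Δh = 14.875 + 195 + 59.562 = 269.44 kJ/kg
Q = ṁ·Δh = 2829 kg/h × 269.44 kJ/kg = 762240 kJ/h
|Q| = 211.73 kW

Q = 212 kJ/s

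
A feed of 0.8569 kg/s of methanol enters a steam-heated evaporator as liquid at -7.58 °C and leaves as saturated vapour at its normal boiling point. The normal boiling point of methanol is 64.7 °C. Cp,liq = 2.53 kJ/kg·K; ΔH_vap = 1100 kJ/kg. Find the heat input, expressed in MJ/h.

Q = 3960 MJ/h

liquid -7.58→64.7 °C: 182.87 kJ/kg
vaporisation at 64.7 °C: 1100 kJ/kg
Δh = 182.87 + 1100 = 1282.9 kJ/kg
Q = ṁ·Δh = 0.8569 kg/s × 1282.9 kJ/kg = 1099.3 kJ/s
|Q| = 1099.3 kW = 3957.4 MJ/h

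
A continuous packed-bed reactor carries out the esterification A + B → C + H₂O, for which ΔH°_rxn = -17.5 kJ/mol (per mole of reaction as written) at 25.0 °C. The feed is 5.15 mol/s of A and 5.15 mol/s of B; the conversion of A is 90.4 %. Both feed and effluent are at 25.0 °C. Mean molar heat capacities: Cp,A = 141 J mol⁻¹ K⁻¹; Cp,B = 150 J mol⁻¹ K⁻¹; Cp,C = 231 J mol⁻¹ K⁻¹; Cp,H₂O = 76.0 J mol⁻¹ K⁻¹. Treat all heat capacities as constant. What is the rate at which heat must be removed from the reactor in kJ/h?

Extent of reaction ξ = 0.904 × 5.15 = 4.6556 mol/s
Reaction term: ξ·ΔH°_rxn = 4.6556 × -17.5 = -81.473 kJ/s
Q = ΔH = -81.473 kJ/s = -81.473 kW
Heat removed = 293300 kJ/h

Q_out = 293000 kJ/h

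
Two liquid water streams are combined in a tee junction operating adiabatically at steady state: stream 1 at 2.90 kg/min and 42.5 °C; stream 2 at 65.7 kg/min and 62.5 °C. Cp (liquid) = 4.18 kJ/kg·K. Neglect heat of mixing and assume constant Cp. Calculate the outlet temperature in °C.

T_out = 61.7 °C

Adiabatic, steady state ⇒ Σ ṁᵢCp,ᵢ(T_out − Tᵢ) = 0
T_out = Σ ṁᵢCp,ᵢTᵢ / Σ ṁᵢCp,ᵢ
      = 17679 / 286.75 = 61.655 °C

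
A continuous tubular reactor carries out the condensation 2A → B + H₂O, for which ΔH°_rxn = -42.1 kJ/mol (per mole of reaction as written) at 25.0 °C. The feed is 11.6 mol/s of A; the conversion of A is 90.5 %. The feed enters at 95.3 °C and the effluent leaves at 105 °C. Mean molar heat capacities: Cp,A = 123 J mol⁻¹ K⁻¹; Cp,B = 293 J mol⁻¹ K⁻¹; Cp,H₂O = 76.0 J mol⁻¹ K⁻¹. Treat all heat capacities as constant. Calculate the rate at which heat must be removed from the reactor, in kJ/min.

Extent of reaction ξ = 0.905 × 11.6 / 2 = 5.249 mol/s
Reaction term: ξ·ΔH°_rxn = 5.249 × -42.1 = -220.98 kJ/s
Sensible, feed 95.3→25 °C: -100.3 kJ/s
Outlet flows (mol/s): A 1.102, B 5.249, H₂O 5.249
Sensible, products 25→105 °C: 165.79 kJ/s
Q = ΔH = -155.49 kJ/s = -155.49 kW
Heat removed = 9329.6 kJ/min

Q_out = 9330 kJ/min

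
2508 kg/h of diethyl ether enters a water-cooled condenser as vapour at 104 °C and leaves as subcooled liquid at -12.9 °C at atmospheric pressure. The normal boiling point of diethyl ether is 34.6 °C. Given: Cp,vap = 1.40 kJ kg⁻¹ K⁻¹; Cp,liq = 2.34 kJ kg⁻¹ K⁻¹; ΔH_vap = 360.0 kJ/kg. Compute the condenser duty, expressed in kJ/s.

vapour 104→34.6 °C: -97.16 kJ/kg
condensation at 34.6 °C: -360 kJ/kg
liquid 34.6→-12.9 °C: -111.15 kJ/kg
Δh = -97.16 + -360 + -111.15 = -568.31 kJ/kg
Q = ṁ·Δh = 2508 kg/h × -568.31 kJ/kg = -1.4253e+06 kJ/h
|Q| = 395.92 kW

Q_c = 396 kJ/s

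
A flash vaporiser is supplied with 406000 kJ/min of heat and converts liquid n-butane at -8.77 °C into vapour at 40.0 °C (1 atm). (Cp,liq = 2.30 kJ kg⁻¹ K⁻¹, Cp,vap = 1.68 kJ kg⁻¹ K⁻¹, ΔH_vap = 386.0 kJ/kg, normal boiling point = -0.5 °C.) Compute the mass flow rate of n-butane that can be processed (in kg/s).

ṁ = 14.3 kg/s

Δh = 2.30×(-0.5−-8.77) + 386.0 + 1.68×(40.0−-0.5) = 473.06 kJ/kg
Q = 406000 kJ/min = 6766.7 kJ/s = 6766.7 kJ/s
ṁ = Q/Δh = 6766.7 / 473.06 = 14.304 kg/s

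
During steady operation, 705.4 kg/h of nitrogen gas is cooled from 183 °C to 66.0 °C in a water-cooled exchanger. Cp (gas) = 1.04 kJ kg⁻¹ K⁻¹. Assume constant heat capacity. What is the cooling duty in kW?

Q_c = 23.8 kW

Q = ṁ·Cp·ΔT = 705.4 × 1.04 × (66.0 − 183) = -85833 kJ/h
Converting: 85833 / 3600 s = 23.843 kW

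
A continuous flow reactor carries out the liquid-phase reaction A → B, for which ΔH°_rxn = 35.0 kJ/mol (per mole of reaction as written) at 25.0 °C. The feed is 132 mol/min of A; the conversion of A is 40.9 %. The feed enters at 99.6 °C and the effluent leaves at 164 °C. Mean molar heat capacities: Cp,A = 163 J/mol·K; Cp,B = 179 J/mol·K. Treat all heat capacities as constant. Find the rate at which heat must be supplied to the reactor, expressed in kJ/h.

Q_in = 204000 kJ/h

Extent of reaction ξ = 0.409 × 132 = 53.988 mol/min
Reaction term: ξ·ΔH°_rxn = 53.988 × 35.0 = 1889.6 kJ/min
Sensible, feed 99.6→25 °C: -1605.1 kJ/min
Outlet flows (mol/min): A 78.012, B 53.988
Sensible, products 25→164 °C: 3110.8 kJ/min
Q = ΔH = 3395.3 kJ/min = 56.588 kW
Heat supplied = 203720 kJ/h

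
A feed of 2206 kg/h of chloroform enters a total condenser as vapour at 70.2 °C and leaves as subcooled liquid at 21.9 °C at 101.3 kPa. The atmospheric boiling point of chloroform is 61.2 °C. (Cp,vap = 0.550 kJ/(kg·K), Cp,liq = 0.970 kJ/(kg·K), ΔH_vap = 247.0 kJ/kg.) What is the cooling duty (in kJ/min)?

vapour 70.2→61.2 °C: -4.95 kJ/kg
condensation at 61.2 °C: -247 kJ/kg
liquid 61.2→21.9 °C: -38.121 kJ/kg
Δh = -4.95 + -247 + -38.121 = -290.07 kJ/kg
Q = ṁ·Δh = 2206 kg/h × -290.07 kJ/kg = -639900 kJ/h
|Q| = 177.75 kW = 10665 kJ/min

Q_c = 10700 kJ/min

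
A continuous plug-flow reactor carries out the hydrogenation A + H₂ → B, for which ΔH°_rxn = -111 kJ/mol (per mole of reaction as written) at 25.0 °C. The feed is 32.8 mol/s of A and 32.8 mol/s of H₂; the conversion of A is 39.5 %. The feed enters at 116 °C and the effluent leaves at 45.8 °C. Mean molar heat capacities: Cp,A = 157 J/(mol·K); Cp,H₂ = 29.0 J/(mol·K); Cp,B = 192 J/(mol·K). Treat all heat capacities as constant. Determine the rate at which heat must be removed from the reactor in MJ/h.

Q_out = 6710 MJ/h

Extent of reaction ξ = 0.395 × 32.8 = 12.956 mol/s
Reaction term: ξ·ΔH°_rxn = 12.956 × -111 = -1438.1 kJ/s
Sensible, feed 116→25 °C: -555.17 kJ/s
Outlet flows (mol/s): A 19.844, H₂ 19.844, B 12.956
Sensible, products 25→45.8 °C: 128.51 kJ/s
Q = ΔH = -1864.8 kJ/s = -1864.8 kW
Heat removed = 6713.2 MJ/h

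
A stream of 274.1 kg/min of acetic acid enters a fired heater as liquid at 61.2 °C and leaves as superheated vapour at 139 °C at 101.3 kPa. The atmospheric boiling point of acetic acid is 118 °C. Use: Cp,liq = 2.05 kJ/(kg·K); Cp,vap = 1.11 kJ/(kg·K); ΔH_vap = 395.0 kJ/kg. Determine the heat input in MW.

liquid 61.2→118 °C: 116.44 kJ/kg
vaporisation at 118 °C: 395 kJ/kg
vapour 118→139 °C: 23.31 kJ/kg
Δh = 116.44 + 395 + 23.31 = 534.75 kJ/kg
Q = ṁ·Δh = 274.1 kg/min × 534.75 kJ/kg = 146570 kJ/min
|Q| = 2442.9 kW = 2.4429 MW

Q = 2.44 MW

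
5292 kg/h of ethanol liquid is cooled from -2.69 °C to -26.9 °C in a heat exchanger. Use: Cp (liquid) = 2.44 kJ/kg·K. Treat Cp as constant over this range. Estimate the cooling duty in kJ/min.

Q = ṁ·Cp·ΔT = 5292 × 2.44 × (-26.9 − -2.69) = -312610 kJ/h
Converting: 312610 / 3600 s = 86.836 kW
Cooling duty = 5210.2 kJ/min

Q_c = 5210 kJ/min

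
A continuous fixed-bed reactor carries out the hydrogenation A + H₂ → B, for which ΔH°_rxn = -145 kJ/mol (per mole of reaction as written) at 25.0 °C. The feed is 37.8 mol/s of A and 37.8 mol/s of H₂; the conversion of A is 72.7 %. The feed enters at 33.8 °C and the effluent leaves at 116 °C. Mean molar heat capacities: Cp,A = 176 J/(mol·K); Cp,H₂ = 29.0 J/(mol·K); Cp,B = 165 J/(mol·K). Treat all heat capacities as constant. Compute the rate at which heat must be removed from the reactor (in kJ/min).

Extent of reaction ξ = 0.727 × 37.8 = 27.481 mol/s
Reaction term: ξ·ΔH°_rxn = 27.481 × -145 = -3984.7 kJ/s
Sensible, feed 33.8→25 °C: -68.191 kJ/s
Outlet flows (mol/s): A 10.319, H₂ 10.319, B 27.481
Sensible, products 25→116 °C: 605.13 kJ/s
Q = ΔH = -3447.7 kJ/s = -3447.7 kW
Heat removed = 206860 kJ/min

Q_out = 207000 kJ/min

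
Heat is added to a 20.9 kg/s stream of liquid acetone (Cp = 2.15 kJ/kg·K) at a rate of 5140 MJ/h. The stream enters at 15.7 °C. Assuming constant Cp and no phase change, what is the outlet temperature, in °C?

T_out = 47.5 °C

Q = 5140 MJ/h = 1427.8 kJ/s
ΔT = Q/(ṁ·Cp) = 1427.8/(20.9×2.15) = 31.774 K
T_out = 15.7 + 31.774 = 47.474 °C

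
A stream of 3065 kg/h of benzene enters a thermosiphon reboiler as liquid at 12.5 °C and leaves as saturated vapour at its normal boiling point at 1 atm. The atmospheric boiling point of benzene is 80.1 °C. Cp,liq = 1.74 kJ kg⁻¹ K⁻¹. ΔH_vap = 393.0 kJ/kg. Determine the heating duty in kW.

Q = 435 kW

liquid 12.5→80.1 °C: 117.62 kJ/kg
vaporisation at 80.1 °C: 393 kJ/kg
Δh = 117.62 + 393 = 510.62 kJ/kg
Q = ṁ·Δh = 3065 kg/h × 510.62 kJ/kg = 1.5651e+06 kJ/h
|Q| = 434.74 kW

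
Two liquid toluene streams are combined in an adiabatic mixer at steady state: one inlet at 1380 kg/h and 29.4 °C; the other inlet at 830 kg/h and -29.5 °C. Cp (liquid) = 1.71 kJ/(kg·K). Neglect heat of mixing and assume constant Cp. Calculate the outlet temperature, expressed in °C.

T_out = 7.28 °C

No heat crosses the boundary, so H_out = H_in.
T_out = Σ ṁᵢCp,ᵢTᵢ / Σ ṁᵢCp,ᵢ
      = 27509 / 3779.1 = 7.2792 °C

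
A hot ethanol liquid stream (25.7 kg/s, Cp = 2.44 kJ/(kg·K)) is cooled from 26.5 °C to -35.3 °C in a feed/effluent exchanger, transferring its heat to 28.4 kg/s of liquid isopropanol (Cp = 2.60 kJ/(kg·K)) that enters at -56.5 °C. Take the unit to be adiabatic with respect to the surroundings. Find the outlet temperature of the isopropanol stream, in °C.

T_c,out = -4.02 °C

Heat released by hot stream: Q = 25.7 × 2.44 × (26.5 − -35.3) = 3875.4 kJ/s
Energy balance on cold side (adiabatic exchanger): Q = ṁ_c·Cp_c·(T_c,out − T_c,in)
T_c,out = -56.5 + 3875.4/(28.4 × 2.60) = -4.0169 °C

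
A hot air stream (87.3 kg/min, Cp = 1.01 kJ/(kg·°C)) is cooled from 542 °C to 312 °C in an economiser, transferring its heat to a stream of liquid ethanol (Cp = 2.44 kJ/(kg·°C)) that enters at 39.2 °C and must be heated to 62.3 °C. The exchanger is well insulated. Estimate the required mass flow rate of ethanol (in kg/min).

ṁ_c = 360 kg/min

Heat released by hot stream: Q = 87.3 × 1.01 × (542 − 312) = 20280 kJ/min
Energy balance on cold side (adiabatic exchanger): Q = ṁ_c·Cp_c·(T_c,out − T_c,in)
ṁ_c = 20280 / [2.44 × (62.3 − 39.2)] = 359.8 kg/min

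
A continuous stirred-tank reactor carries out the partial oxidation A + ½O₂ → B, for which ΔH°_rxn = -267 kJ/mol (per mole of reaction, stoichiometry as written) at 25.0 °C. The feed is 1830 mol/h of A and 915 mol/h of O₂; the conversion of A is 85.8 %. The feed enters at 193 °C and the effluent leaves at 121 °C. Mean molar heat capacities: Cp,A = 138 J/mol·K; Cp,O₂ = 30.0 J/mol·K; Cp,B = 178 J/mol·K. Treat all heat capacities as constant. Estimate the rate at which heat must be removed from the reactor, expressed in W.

Extent of reaction ξ = 0.858 × 1830 = 1570.1 mol/h
Reaction term: ξ·ΔH°_rxn = 1570.1 × -267 = -419230 kJ/h
Sensible, feed 193→25 °C: -47038 kJ/h
Outlet flows (mol/h): A 259.86, O₂ 129.93, B 1570.1
Sensible, products 25→121 °C: 30647 kJ/h
Q = ΔH = -435620 kJ/h = -121.01 kW
Heat removed = 121010 W

Q_out = 121000 W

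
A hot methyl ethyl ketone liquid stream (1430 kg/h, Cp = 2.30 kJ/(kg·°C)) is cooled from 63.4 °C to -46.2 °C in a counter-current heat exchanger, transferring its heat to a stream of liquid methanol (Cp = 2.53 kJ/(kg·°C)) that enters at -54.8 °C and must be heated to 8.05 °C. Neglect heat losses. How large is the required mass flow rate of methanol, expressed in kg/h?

ṁ_c = 2270 kg/h

Heat released by hot stream: Q = 1430 × 2.30 × (63.4 − -46.2) = 360470 kJ/h
Energy balance on cold side (adiabatic exchanger): Q = ṁ_c·Cp_c·(T_c,out − T_c,in)
ṁ_c = 360470 / [2.53 × (8.05 − -54.8)] = 2267 kg/h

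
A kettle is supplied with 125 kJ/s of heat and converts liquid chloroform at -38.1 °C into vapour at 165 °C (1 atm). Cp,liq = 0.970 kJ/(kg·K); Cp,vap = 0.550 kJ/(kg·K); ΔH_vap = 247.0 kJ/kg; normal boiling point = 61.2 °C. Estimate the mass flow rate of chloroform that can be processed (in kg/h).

ṁ = 1120 kg/h

Δh = 0.970×(61.2−-38.1) + 247.0 + 0.550×(165−61.2) = 400.41 kJ/kg
Q = 125 kJ/s = 125 kJ/s = 450000 kJ/h
ṁ = Q/Δh = 450000 / 400.41 = 1123.8 kg/h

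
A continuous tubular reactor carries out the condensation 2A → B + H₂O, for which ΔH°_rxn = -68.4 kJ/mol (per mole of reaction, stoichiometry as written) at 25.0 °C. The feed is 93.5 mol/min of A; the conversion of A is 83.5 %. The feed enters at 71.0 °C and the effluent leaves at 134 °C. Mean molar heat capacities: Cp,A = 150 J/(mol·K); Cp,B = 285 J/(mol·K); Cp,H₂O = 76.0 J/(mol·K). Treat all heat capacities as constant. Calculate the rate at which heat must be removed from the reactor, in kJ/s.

Q_out = 25.4 kJ/s

Extent of reaction ξ = 0.835 × 93.5 / 2 = 39.036 mol/min
Reaction term: ξ·ΔH°_rxn = 39.036 × -68.4 = -2670.1 kJ/min
Sensible, feed 71.0→25 °C: -645.15 kJ/min
Outlet flows (mol/min): A 15.428, B 39.036, H₂O 39.036
Sensible, products 25→134 °C: 1788.3 kJ/min
Q = ΔH = -1527 kJ/min = -25.449 kW
Heat removed = 25.449 kJ/s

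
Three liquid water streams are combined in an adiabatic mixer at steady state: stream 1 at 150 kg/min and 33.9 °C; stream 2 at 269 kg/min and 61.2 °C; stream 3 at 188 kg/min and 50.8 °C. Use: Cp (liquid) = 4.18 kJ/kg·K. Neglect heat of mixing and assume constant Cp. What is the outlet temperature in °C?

No heat crosses the boundary, so H_out = H_in.
T_out = Σ ṁᵢCp,ᵢTᵢ / Σ ṁᵢCp,ᵢ
      = 129990 / 2537.3 = 51.233 °C

T_out = 51.2 °C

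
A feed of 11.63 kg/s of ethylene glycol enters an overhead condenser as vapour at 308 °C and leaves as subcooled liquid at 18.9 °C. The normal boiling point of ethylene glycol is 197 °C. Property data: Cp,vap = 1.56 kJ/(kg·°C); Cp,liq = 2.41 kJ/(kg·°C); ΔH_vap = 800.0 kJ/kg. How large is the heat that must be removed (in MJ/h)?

Q_c = 58700 MJ/h

vapour 308→197 °C: -173.16 kJ/kg
condensation at 197 °C: -800 kJ/kg
liquid 197→18.9 °C: -429.22 kJ/kg
Δh = -173.16 + -800 + -429.22 = -1402.4 kJ/kg
Q = ṁ·Δh = 11.63 kg/s × -1402.4 kJ/kg = -16310 kJ/s
|Q| = 16310 kW = 58715 MJ/h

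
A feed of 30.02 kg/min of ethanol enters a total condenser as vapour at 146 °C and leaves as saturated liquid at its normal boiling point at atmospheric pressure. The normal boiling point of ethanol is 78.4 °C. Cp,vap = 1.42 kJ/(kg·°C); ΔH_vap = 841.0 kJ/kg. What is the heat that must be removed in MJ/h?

vapour 146→78.4 °C: -95.992 kJ/kg
condensation at 78.4 °C: -841 kJ/kg
Δh = -95.992 + -841 = -936.99 kJ/kg
Q = ṁ·Δh = 30.02 kg/min × -936.99 kJ/kg = -28128 kJ/min
|Q| = 468.81 kW = 1687.7 MJ/h

Q_c = 1690 MJ/h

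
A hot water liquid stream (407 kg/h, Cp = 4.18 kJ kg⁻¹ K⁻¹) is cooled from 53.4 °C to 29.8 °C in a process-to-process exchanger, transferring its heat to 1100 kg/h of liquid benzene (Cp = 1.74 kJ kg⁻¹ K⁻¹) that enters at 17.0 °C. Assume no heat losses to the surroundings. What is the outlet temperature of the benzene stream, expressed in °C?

Heat released by hot stream: Q = 407 × 4.18 × (53.4 − 29.8) = 40150 kJ/h
Energy balance on cold side (adiabatic exchanger): Q = ṁ_c·Cp_c·(T_c,out − T_c,in)
T_c,out = 17.0 + 40150/(1100 × 1.74) = 37.977 °C

T_c,out = 38.0 °C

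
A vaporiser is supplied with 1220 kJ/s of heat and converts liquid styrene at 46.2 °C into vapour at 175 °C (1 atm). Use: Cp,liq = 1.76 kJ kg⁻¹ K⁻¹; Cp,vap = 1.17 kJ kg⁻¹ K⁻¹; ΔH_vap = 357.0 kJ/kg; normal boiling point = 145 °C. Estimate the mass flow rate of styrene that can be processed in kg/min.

ṁ = 129 kg/min

Δh = 1.76×(145−46.2) + 357.0 + 1.17×(175−145) = 565.99 kJ/kg
Q = 1220 kJ/s = 1220 kJ/s = 73200 kJ/min
ṁ = Q/Δh = 73200 / 565.99 = 129.33 kg/min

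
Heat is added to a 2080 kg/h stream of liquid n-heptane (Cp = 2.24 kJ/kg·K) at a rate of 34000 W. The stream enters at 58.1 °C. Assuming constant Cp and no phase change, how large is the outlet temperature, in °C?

Q = 34000 W = 122400 kJ/h
ΔT = Q/(ṁ·Cp) = 122400/(2080×2.24) = 26.271 K
T_out = 58.1 + 26.271 = 84.371 °C

T_out = 84.4 °C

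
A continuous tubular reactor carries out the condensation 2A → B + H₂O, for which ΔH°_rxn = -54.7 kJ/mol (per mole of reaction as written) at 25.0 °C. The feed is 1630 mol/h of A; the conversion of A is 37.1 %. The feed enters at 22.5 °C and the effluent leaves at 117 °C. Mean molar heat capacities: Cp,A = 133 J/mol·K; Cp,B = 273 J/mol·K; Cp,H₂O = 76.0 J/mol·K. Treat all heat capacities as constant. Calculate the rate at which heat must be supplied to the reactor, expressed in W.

Q_in = 1740 W

Extent of reaction ξ = 0.371 × 1630 / 2 = 302.37 mol/h
Reaction term: ξ·ΔH°_rxn = 302.37 × -54.7 = -16539 kJ/h
Sensible, feed 22.5→25 °C: 541.98 kJ/h
Outlet flows (mol/h): A 1025.3, B 302.37, H₂O 302.37
Sensible, products 25→117 °C: 22254 kJ/h
Q = ΔH = 6256.1 kJ/h = 1.7378 kW
Heat supplied = 1737.8 W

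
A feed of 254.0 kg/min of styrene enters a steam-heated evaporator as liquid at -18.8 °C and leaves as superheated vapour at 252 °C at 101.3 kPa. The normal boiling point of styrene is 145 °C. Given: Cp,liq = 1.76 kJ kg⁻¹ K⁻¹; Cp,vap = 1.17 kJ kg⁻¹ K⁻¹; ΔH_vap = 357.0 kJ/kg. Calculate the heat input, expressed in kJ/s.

Q = 3260 kJ/s

liquid -18.8→145 °C: 288.29 kJ/kg
vaporisation at 145 °C: 357 kJ/kg
vapour 145→252 °C: 125.19 kJ/kg
Δh = 288.29 + 357 + 125.19 = 770.48 kJ/kg
Q = ṁ·Δh = 254.0 kg/min × 770.48 kJ/kg = 195700 kJ/min
|Q| = 3261.7 kW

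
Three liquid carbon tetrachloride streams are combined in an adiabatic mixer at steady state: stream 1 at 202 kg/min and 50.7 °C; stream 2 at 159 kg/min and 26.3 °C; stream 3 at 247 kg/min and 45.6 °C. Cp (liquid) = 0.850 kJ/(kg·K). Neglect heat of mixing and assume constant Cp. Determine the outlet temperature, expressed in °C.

T_out = 42.2 °C

Energy balance with Q = 0: Σ ṁᵢCp,ᵢ(T_out − Tᵢ) = 0
T_out = Σ ṁᵢCp,ᵢTᵢ / Σ ṁᵢCp,ᵢ
      = 21833 / 516.8 = 42.247 °C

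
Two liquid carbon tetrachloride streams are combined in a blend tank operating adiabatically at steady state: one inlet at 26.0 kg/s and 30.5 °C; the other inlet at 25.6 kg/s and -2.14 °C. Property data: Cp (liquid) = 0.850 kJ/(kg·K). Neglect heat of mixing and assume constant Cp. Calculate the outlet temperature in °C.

T_out = 14.3 °C

No heat crosses the boundary, so H_out = H_in.
T_out = Σ ṁᵢCp,ᵢTᵢ / Σ ṁᵢCp,ᵢ
      = 627.48 / 43.86 = 14.307 °C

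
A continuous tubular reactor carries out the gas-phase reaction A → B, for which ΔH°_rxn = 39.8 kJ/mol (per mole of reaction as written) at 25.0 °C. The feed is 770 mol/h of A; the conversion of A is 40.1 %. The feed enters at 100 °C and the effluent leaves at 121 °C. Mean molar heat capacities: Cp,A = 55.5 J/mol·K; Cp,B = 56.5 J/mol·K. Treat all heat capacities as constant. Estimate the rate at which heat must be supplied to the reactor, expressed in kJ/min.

Extent of reaction ξ = 0.401 × 770 = 308.77 mol/h
Reaction term: ξ·ΔH°_rxn = 308.77 × 39.8 = 12289 kJ/h
Sensible, feed 100→25 °C: -3205.1 kJ/h
Outlet flows (mol/h): A 461.23, B 308.77
Sensible, products 25→121 °C: 4132.2 kJ/h
Q = ΔH = 13216 kJ/h = 3.6711 kW
Heat supplied = 220.27 kJ/min

Q_in = 220 kJ/min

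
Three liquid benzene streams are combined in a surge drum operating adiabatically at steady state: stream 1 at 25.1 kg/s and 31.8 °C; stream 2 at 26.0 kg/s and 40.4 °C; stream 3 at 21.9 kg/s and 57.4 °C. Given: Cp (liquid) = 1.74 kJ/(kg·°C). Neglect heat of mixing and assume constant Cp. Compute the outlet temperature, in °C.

T_out = 42.5 °C

Adiabatic, steady state ⇒ Σ ṁᵢCp,ᵢ(T_out − Tᵢ) = 0
Σ ṁᵢCp,ᵢTᵢ = 25.1×1.74×31.8 + 26.0×1.74×40.4 + 21.9×1.74×57.4 = 5403.8
Σ ṁᵢCp,ᵢ = 25.1×1.74 + 26.0×1.74 + 21.9×1.74 = 127.02
T_out = 5403.8 / 127.02 = 42.543 °C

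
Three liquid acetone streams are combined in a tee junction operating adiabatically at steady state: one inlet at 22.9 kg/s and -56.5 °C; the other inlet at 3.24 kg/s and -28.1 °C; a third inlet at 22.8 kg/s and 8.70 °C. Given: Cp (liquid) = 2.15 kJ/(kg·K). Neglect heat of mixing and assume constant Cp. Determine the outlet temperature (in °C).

Adiabatic, steady state ⇒ Σ ṁᵢCp,ᵢ(T_out − Tᵢ) = 0
Σ ṁᵢCp,ᵢTᵢ = 22.9×2.15×-56.5 + 3.24×2.15×-28.1 + 22.8×2.15×8.70 = -2551
Σ ṁᵢCp,ᵢ = 22.9×2.15 + 3.24×2.15 + 22.8×2.15 = 105.22
T_out = -2551 / 105.22 = -24.245 °C

T_out = -24.2 °C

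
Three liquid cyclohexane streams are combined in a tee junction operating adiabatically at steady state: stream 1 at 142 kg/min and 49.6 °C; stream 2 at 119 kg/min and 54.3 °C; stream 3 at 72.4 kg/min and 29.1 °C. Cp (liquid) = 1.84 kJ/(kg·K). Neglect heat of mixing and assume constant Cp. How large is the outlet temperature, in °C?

No heat crosses the boundary, so H_out = H_in.
T_out = Σ ṁᵢCp,ᵢTᵢ / Σ ṁᵢCp,ᵢ
      = 28726 / 613.46 = 46.826 °C

T_out = 46.8 °C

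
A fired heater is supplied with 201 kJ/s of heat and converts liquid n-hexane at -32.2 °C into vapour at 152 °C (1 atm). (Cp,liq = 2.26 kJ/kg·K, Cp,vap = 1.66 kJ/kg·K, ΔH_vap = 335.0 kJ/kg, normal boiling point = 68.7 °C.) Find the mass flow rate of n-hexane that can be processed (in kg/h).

Δh = 2.26×(68.7−-32.2) + 335.0 + 1.66×(152−68.7) = 701.31 kJ/kg
Q = 201 kJ/s = 201 kJ/s = 723600 kJ/h
ṁ = Q/Δh = 723600 / 701.31 = 1031.8 kg/h

ṁ = 1030 kg/h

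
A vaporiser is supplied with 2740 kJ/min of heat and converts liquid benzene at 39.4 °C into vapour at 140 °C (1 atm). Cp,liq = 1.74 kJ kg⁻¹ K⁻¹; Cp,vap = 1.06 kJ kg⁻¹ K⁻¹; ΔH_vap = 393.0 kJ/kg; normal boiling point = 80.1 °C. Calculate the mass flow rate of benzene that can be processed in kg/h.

ṁ = 312 kg/h

Δh = 1.74×(80.1−39.4) + 393.0 + 1.06×(140−80.1) = 527.31 kJ/kg
Q = 2740 kJ/min = 45.667 kJ/s = 164400 kJ/h
ṁ = Q/Δh = 164400 / 527.31 = 311.77 kg/h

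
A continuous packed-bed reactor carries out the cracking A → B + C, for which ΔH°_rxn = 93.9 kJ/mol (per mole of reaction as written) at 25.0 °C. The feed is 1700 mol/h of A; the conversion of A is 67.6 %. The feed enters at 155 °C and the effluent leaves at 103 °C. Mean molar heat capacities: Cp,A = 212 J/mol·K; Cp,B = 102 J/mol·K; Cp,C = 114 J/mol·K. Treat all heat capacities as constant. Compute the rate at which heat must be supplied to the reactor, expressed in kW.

Extent of reaction ξ = 0.676 × 1700 = 1149.2 mol/h
Reaction term: ξ·ΔH°_rxn = 1149.2 × 93.9 = 107910 kJ/h
Sensible, feed 155→25 °C: -46852 kJ/h
Outlet flows (mol/h): A 550.8, B 1149.2, C 1149.2
Sensible, products 25→103 °C: 28470 kJ/h
Q = ΔH = 89528 kJ/h = 24.869 kW
Heat supplied = 24.869 kW

Q_in = 24.9 kW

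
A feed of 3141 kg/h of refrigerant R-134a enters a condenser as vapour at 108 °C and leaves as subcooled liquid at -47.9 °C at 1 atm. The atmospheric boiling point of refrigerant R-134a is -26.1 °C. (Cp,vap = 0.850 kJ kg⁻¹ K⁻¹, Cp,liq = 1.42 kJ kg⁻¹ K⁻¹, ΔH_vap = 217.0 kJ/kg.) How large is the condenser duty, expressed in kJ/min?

vapour 108→-26.1 °C: -113.98 kJ/kg
condensation at -26.1 °C: -217 kJ/kg
liquid -26.1→-47.9 °C: -30.956 kJ/kg
Δh = -113.98 + -217 + -30.956 = -361.94 kJ/kg
Q = ṁ·Δh = 3141 kg/h × -361.94 kJ/kg = -1.1369e+06 kJ/h
|Q| = 315.79 kW = 18948 kJ/min

Q_c = 18900 kJ/min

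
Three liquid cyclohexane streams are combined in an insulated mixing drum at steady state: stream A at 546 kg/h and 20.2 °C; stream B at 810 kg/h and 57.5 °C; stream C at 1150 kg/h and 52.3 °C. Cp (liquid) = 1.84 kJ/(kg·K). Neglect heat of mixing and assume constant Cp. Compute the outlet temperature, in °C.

Energy balance with Q = 0: Σ ṁᵢCp,ᵢ(T_out − Tᵢ) = 0
Σ ṁᵢCp,ᵢTᵢ = 546×1.84×20.2 + 810×1.84×57.5 + 1150×1.84×52.3 = 216660
Σ ṁᵢCp,ᵢ = 546×1.84 + 810×1.84 + 1150×1.84 = 4611
T_out = 216660 / 4611 = 46.987 °C

T_out = 47.0 °C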